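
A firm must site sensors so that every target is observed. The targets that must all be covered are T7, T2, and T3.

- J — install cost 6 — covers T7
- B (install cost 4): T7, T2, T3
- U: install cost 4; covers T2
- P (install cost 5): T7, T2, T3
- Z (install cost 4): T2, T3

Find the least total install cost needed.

4

B alone covers T7, T2, T3 — every target.
Total install cost: 4.
No cover costs less than 4.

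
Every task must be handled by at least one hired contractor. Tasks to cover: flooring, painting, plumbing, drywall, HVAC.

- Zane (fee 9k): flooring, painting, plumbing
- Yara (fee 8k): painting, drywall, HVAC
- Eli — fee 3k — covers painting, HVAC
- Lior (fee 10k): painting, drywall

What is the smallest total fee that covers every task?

This is a weighted set-cover instance.
Choose Zane and Yara: together they cover flooring, painting, plumbing, drywall, HVAC — every task.
Total fee: 9 + 8 = 17.

17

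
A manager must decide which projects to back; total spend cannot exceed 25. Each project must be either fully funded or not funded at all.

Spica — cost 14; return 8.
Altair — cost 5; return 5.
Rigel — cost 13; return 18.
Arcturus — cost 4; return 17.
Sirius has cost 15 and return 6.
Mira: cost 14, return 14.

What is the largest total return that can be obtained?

Allowing fractional choices, the relaxed optimum would be about 43.0, but projects are indivisible.
Altair + Rigel + Arcturus: cost 5 + 13 + 4 = 22 ≤ 25, return 5 + 18 + 17 = 40.
Rigel + Arcturus: cost 13 + 4 = 17 ≤ 25, return 18 + 17 = 35.
Altair + Arcturus + Mira: cost 5 + 4 + 14 = 23 ≤ 25, return 5 + 17 + 14 = 36.
Best is Altair, Rigel, and Arcturus with total return 40.

40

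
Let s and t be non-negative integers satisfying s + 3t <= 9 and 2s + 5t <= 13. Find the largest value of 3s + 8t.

(s,t)=(4,1): 1·4+3·1=7≤9, 2·4+5·1=13≤13, objective 20.
(s,t)=(1,2): 1·1+3·2=7≤9, 2·1+5·2=12≤13, objective 19.
No feasible integer point exceeds 20.

20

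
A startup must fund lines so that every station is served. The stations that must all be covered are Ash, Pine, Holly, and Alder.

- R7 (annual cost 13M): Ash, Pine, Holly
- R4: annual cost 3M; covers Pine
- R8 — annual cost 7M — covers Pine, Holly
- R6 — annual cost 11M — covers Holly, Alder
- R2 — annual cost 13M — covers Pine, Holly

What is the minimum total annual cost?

24

The greedy cost-per-new-station heuristic would pick R4, R6, and R7 for 27, but a cheaper cover exists.
Choose R7 and R6: together they cover Ash, Pine, Holly, Alder — every station.
Total annual cost: 13 + 11 = 24.
No cover costs less than 24.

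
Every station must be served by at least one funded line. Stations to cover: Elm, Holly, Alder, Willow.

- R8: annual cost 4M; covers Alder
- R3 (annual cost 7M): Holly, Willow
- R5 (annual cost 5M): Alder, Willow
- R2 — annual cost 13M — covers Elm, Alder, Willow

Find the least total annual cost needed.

20

The greedy cost-per-new-station heuristic would pick R5, R3, and R2 for 25, but a cheaper cover exists.
Choose R3 and R2: together they cover Elm, Holly, Alder, Willow — every station.
Total annual cost: 7 + 13 = 20.
No cover costs less than 20.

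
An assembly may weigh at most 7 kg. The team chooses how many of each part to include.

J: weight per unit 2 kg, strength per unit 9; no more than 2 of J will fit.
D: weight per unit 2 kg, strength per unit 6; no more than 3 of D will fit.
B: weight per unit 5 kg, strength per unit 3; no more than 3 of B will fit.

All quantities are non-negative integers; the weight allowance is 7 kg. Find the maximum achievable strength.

24

This is a bounded integer knapsack.
Take 2×J and 1×D: weight 6 ≤ 7, strength 2·9 + 1·6 = 24.
J has the best ratio (9/2) and is taken to its limit of 2; remaining capacity is filled optimally with the others.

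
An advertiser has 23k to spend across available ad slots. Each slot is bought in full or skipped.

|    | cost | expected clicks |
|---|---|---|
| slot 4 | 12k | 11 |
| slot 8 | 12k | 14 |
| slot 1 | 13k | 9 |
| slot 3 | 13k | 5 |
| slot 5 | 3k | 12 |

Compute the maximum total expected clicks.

Treat it as a binary knapsack problem.
slot 1 + slot 5: cost 13 + 3 = 16 ≤ 23, expected clicks 9 + 12 = 21.
slot 8 + slot 5: cost 12 + 3 = 15 ≤ 23, expected clicks 14 + 12 = 26.
slot 4 + slot 5: cost 12 + 3 = 15 ≤ 23, expected clicks 11 + 12 = 23.
Best is slot 8 and slot 5 with total expected clicks 26.

26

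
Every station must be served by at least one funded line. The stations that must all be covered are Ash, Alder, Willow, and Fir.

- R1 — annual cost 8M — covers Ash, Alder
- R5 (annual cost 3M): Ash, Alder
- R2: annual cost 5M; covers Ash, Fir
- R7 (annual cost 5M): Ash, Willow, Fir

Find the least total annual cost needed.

8

This is an integer covering problem.
Choose R5 and R7: together they cover Ash, Alder, Willow, Fir — every station.
Total annual cost: 3 + 5 = 8.
No cover costs less than 8.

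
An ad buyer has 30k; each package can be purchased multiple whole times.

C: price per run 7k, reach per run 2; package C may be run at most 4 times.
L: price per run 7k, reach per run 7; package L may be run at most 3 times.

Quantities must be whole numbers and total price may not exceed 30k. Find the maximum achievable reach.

23

L has the best ratio (7/7); taking only L gives at most 3×7 = 21 (stopped by the supply cap of 3).
Mixing does better — 1×C and 3×L: price 28 ≤ 30, reach 1·2 + 3·7 = 23.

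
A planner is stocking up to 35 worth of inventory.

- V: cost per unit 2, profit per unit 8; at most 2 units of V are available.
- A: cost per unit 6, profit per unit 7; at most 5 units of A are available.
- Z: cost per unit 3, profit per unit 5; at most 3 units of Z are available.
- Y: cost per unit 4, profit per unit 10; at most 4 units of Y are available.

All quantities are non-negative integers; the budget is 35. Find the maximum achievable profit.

78

V has the best ratio (8/2); taking only V gives at most 2×8 = 16 (stopped by the supply cap of 2).
Mixing does better — 2×V, 1×A, 3×Z, and 4×Y: cost 35 ≤ 35, profit 2·8 + 1·7 + 3·5 + 4·10 = 78.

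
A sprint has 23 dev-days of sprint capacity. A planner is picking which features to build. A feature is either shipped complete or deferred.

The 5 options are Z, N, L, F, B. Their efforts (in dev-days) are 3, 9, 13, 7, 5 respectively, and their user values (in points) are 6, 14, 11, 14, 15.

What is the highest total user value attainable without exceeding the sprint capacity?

43

N + F + B: effort 9 + 7 + 5 = 21 ≤ 23, user value 14 + 14 + 15 = 43.
Z + F + B: effort 3 + 7 + 5 = 15 ≤ 23, user value 6 + 14 + 15 = 35.
Z + N + B: effort 3 + 9 + 5 = 17 ≤ 23, user value 6 + 14 + 15 = 35.
Best is N, F, and B with total user value 43.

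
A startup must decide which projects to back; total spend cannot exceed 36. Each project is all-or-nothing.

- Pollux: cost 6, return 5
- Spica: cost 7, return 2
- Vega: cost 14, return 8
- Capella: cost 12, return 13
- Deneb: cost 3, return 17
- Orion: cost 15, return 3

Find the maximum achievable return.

Take Pollux, Vega, Capella, and Deneb: cost 6 + 14 + 12 + 3 = 35 ≤ 36, return 5 + 8 + 13 + 17 = 43.
No other feasible combination does better.

43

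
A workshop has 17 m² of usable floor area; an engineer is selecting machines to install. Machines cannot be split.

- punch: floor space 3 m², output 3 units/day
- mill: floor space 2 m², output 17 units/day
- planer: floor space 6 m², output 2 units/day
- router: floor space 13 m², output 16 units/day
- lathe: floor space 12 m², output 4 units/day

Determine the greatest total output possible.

This is an integer program with binary decision variables.
Allowing fractional choices, the relaxed optimum would be about 35.0, but machines are indivisible.
mill + router: floor space 2 + 13 = 15 ≤ 17, output 17 + 16 = 33.
punch + mill + lathe: floor space 3 + 2 + 12 = 17 ≤ 17, output 3 + 17 + 4 = 24.
punch + mill + planer: floor space 3 + 2 + 6 = 11 ≤ 17, output 3 + 17 + 2 = 22.
Best is mill and router with total output 33.

33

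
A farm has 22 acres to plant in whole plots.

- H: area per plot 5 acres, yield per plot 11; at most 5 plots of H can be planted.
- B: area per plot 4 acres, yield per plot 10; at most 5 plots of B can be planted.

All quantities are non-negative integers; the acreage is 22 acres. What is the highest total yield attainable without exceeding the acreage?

Take 2×H and 3×B: area 22 ≤ 22, yield 2·11 + 3·10 = 52.
No other integer combination yields more.

52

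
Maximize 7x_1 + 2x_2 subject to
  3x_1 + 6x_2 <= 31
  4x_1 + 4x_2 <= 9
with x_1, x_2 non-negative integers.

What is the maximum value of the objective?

14

The continuous relaxation peaks at (2.25, 0) with value 15.75; rounding to a feasible lattice point costs some objective.
(x_1,x_2)=(2,0) is feasible, giving 14.
(x_1,x_2)=(1,1) is feasible, giving 9.
(x_1,x_2)=(1,0) is feasible, giving 7.
The best lattice point is (2,0), giving 14.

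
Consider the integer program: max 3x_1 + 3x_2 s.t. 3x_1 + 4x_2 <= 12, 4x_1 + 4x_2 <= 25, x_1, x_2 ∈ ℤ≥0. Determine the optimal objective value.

12

(x_1,x_2)=(4,0): 3·4+4·0=12≤12, 4·4+4·0=16≤25, objective 12.
(x_1,x_2)=(3,0): 3·3+4·0=9≤12, 4·3+4·0=12≤25, objective 9.
No feasible integer point exceeds 12.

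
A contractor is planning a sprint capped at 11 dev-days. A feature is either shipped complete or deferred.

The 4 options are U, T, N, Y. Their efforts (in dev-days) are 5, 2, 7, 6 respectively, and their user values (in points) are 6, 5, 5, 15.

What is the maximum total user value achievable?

Take U and Y: effort 5 + 6 = 11 ≤ 11, user value 6 + 15 = 21.
No other feasible combination does better.

21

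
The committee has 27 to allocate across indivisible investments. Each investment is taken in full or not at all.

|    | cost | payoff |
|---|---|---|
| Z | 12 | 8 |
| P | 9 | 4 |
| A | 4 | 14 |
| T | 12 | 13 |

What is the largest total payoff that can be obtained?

Take P, A, and T: cost 9 + 4 + 12 = 25 ≤ 27, payoff 4 + 14 + 13 = 31.
No other feasible combination does better.

31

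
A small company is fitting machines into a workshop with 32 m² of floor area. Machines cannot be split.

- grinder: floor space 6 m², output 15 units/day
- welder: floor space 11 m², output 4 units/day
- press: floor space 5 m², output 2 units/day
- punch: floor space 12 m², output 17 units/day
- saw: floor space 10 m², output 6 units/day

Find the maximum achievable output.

grinder + welder + punch: floor space 6 + 11 + 12 = 29 ≤ 32, output 15 + 4 + 17 = 36.
grinder + punch + saw: floor space 6 + 12 + 10 = 28 ≤ 32, output 15 + 17 + 6 = 38.
grinder + press + punch: floor space 6 + 5 + 12 = 23 ≤ 32, output 15 + 2 + 17 = 34.
Best is grinder, punch, and saw with total output 38.

38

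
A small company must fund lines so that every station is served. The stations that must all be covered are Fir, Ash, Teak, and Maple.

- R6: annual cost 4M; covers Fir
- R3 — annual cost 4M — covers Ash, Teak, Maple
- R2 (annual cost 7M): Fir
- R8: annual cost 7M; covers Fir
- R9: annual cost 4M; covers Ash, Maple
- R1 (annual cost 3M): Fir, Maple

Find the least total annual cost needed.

Choose R3 and R1: together they cover Fir, Ash, Teak, Maple — every station.
Total annual cost: 4 + 3 = 7.
No cover costs less than 7.

7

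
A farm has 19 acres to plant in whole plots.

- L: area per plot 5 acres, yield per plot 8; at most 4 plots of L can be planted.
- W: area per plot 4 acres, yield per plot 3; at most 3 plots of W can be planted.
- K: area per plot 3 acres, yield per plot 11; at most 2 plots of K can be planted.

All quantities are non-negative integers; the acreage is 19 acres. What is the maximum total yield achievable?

This is a bounded integer knapsack.
1×L, 2×W, and 2×K: area 19 ≤ 19, yield 1·8 + 2·3 + 2·11 = 36.
2×L and 2×K: area 16 ≤ 19, yield 2·8 + 2·11 = 38.
Best is 38.

38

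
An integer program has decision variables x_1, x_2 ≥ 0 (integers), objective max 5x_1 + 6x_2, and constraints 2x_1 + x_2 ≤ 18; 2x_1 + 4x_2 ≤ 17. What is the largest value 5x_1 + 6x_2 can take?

The continuous relaxation peaks at (8.5, 0) with value 42.50; rounding to a feasible lattice point costs some objective.
(x_1,x_2)=(8,0): 2·8+1·0=16≤18, 2·8+4·0=16≤17, objective 40.
(x_1,x_2)=(7,0): 2·7+1·0=14≤18, 2·7+4·0=14≤17, objective 35.
Maximum is 40 at (x_1,x_2)=(8,0).

40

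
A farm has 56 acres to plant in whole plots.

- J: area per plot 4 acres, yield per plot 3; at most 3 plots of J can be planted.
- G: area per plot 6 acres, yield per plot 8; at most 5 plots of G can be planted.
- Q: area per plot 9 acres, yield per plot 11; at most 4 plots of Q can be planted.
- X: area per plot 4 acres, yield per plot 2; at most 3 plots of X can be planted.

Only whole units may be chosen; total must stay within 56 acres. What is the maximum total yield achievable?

G has the best ratio (8/6); taking only G gives at most 5×8 = 40 (stopped by the supply cap of 5).
Mixing does better — 3×G and 4×Q: area 54 ≤ 56, yield 3·8 + 4·11 = 68.

68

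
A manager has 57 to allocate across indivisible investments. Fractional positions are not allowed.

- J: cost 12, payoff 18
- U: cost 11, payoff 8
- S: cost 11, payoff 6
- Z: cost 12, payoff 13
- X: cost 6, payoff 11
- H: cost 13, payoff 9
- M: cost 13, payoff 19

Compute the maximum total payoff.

70

Treat it as a binary knapsack problem.
Take J, Z, X, H, and M: cost 12 + 12 + 6 + 13 + 13 = 56 ≤ 57, payoff 18 + 13 + 11 + 9 + 19 = 70.
No other feasible combination does better.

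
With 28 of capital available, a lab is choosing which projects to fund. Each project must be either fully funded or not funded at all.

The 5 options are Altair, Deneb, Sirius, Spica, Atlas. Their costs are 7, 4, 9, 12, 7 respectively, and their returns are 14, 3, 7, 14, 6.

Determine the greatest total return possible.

35

Allowing fractional choices, the relaxed optimum would be about 35.6, but projects are indivisible.
Altair + Spica + Atlas: cost 7 + 12 + 7 = 26 ≤ 28, return 14 + 14 + 6 = 34.
Altair + Sirius + Spica: cost 7 + 9 + 12 = 28 ≤ 28, return 14 + 7 + 14 = 35.
Best is Altair, Sirius, and Spica with total return 35.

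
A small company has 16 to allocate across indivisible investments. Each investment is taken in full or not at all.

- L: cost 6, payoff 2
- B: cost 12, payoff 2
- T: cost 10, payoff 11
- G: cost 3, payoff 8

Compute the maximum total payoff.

This is an integer program with binary decision variables.
T + G: cost 10 + 3 = 13 ≤ 16, payoff 11 + 8 = 19.
L + T: cost 6 + 10 = 16 ≤ 16, payoff 2 + 11 = 13.
T: cost 10 ≤ 16, payoff 11.
Best is T and G with total payoff 19.

19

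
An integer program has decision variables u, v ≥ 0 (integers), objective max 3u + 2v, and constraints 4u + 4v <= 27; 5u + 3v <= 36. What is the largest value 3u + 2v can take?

18

The continuous relaxation peaks at (6.75, 0) with value 20.25; rounding to a feasible lattice point costs some objective.
(u,v)=(6,0): 4·6+4·0=24≤27, 5·6+3·0=30≤36, objective 18.
(u,v)=(5,1): 4·5+4·1=24≤27, 5·5+3·1=28≤36, objective 17.
(u,v)=(5,0): 4·5+4·0=20≤27, 5·5+3·0=25≤36, objective 15.
Maximum is 18 at (u,v)=(6,0).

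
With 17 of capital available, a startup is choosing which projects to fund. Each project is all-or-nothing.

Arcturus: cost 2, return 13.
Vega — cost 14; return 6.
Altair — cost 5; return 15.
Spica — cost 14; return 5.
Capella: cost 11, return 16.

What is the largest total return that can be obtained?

31

This is a 0-1 knapsack instance.
Allowing fractional choices, the relaxed optimum would be about 42.5, but projects are indivisible.
Arcturus + Capella: cost 2 + 11 = 13 ≤ 17, return 13 + 16 = 29.
Altair + Capella: cost 5 + 11 = 16 ≤ 17, return 15 + 16 = 31.
Arcturus + Altair: cost 2 + 5 = 7 ≤ 17, return 13 + 15 = 28.
Best is Altair and Capella with total return 31.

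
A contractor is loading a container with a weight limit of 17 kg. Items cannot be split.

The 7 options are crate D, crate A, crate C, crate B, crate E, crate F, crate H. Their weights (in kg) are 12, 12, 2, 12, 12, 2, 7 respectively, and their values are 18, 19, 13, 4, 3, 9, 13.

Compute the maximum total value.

Allowing fractional choices, the relaxed optimum would be about 44.5, but items are indivisible.
crate A + crate C + crate F: weight 12 + 2 + 2 = 16 ≤ 17, value 19 + 13 + 9 = 41.
crate C + crate F + crate H: weight 2 + 2 + 7 = 11 ≤ 17, value 13 + 9 + 13 = 35.
crate D + crate C + crate F: weight 12 + 2 + 2 = 16 ≤ 17, value 18 + 13 + 9 = 40.
Best is crate A, crate C, and crate F with total value 41.

41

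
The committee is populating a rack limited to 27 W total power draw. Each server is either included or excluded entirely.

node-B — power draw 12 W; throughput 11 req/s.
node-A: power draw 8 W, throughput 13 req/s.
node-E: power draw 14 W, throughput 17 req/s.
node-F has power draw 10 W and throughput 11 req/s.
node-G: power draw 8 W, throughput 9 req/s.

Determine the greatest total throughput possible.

This is an integer program with binary decision variables.
Allowing fractional choices, the relaxed optimum would be about 35.6, but servers are indivisible.
node-E + node-F: power draw 14 + 10 = 24 ≤ 27, throughput 17 + 11 = 28.
node-A + node-F + node-G: power draw 8 + 10 + 8 = 26 ≤ 27, throughput 13 + 11 + 9 = 33.
node-A + node-E: power draw 8 + 14 = 22 ≤ 27, throughput 13 + 17 = 30.
Best is node-A, node-F, and node-G with total throughput 33.

33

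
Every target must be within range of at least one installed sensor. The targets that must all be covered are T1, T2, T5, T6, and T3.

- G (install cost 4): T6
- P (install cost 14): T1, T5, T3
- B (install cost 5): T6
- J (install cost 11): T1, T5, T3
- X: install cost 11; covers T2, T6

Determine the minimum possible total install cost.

22

Choose J and X: together they cover T1, T2, T5, T6, T3 — every target.
Total install cost: 11 + 11 = 22.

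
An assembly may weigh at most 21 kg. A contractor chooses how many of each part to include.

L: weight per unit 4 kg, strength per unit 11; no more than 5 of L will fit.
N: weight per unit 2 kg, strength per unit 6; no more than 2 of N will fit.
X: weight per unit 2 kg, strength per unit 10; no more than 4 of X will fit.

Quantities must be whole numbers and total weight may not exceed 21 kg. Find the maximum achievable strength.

X has the best ratio (10/2); taking only X gives at most 4×10 = 40 (stopped by the supply cap of 4).
Mixing does better — 2×L, 2×N, and 4×X: weight 20 ≤ 21, strength 2·11 + 2·6 + 4·10 = 74.

74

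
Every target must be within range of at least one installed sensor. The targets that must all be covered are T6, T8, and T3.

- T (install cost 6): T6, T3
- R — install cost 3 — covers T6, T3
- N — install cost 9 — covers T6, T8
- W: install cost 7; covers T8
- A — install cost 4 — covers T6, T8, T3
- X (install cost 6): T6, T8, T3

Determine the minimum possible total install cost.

4

This is a weighted set-cover instance.
A alone covers T6, T8, T3 — every target.
Total install cost: 4.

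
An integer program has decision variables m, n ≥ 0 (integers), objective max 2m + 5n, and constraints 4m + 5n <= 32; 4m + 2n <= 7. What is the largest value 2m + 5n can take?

15

(m,n)=(0,3): 4·0+5·3=15≤32, 4·0+2·3=6≤7, objective 15.
(m,n)=(0,2): 4·0+5·2=10≤32, 4·0+2·2=4≤7, objective 10.
The best lattice point is (0,3), giving 15.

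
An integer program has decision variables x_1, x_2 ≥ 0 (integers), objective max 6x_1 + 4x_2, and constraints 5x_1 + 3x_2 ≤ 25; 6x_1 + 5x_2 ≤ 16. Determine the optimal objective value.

The continuous relaxation peaks at (2.67, 0) with value 16.00; rounding to a feasible lattice point costs some objective.
(x_1,x_2)=(1,2): 5·1+3·2=11≤25, 6·1+5·2=16≤16, objective 14.
(x_1,x_2)=(0,3): 5·0+3·3=9≤25, 6·0+5·3=15≤16, objective 12.
No feasible integer point exceeds 14.

14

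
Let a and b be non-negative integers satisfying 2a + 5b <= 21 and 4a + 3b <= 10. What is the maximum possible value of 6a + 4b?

14

The continuous relaxation peaks at (2.5, 0) with value 15.00; rounding to a feasible lattice point costs some objective.
(a,b)=(1,2): 2·1+5·2=12≤21, 4·1+3·2=10≤10, objective 14.
(a,b)=(0,3): 2·0+5·3=15≤21, 4·0+3·3=9≤10, objective 12.
(a,b)=(2,0): 2·2+5·0=4≤21, 4·2+3·0=8≤10, objective 12.
No feasible integer point exceeds 14.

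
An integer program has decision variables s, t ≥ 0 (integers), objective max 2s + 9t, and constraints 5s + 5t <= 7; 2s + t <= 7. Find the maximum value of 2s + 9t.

9

Relaxing integrality, the LP optimum is 12.60 at (s,t) = (0, 1.4), which is not an integer point.
(s,t)=(0,1): 5·0+5·1=5≤7, 2·0+1·1=1≤7, objective 9.
(s,t)=(1,0): 5·1+5·0=5≤7, 2·1+1·0=2≤7, objective 2.
The best lattice point is (0,1), giving 9.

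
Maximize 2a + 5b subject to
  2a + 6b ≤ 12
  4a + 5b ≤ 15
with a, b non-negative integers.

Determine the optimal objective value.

10

The continuous relaxation peaks at (2.14, 1.29) with value 10.71; rounding to a feasible lattice point costs some objective.
(a,b)=(0,2): 2·0+6·2=12≤12, 4·0+5·2=10≤15, objective 10.
(a,b)=(2,1): 2·2+6·1=10≤12, 4·2+5·1=13≤15, objective 9.
(a,b)=(1,1): 2·1+6·1=8≤12, 4·1+5·1=9≤15, objective 7.
No feasible integer point exceeds 10.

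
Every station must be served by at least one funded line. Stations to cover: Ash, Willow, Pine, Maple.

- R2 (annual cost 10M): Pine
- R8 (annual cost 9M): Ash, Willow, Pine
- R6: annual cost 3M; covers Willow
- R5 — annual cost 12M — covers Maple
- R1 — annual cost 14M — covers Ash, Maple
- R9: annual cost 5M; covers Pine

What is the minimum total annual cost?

Choose R8 and R5: together they cover Ash, Willow, Pine, Maple — every station.
Total annual cost: 9 + 12 = 21.
No cover costs less than 21.

21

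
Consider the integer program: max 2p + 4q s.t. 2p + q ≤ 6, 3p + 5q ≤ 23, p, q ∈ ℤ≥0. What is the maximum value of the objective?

(p,q)=(1,4) is feasible, giving 18.
(p,q)=(0,4) is feasible, giving 16.
(p,q)=(1,3) is feasible, giving 14.
Maximum is 18 at (p,q)=(1,4).

18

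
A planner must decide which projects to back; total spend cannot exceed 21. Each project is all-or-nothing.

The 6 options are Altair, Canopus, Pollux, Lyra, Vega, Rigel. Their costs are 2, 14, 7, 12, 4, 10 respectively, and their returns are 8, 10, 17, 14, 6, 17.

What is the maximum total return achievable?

42

Altair + Pollux + Rigel: cost 2 + 7 + 10 = 19 ≤ 21, return 8 + 17 + 17 = 42.
Altair + Pollux + Lyra: cost 2 + 7 + 12 = 21 ≤ 21, return 8 + 17 + 14 = 39.
Pollux + Vega + Rigel: cost 7 + 4 + 10 = 21 ≤ 21, return 17 + 6 + 17 = 40.
Best is Altair, Pollux, and Rigel with total return 42.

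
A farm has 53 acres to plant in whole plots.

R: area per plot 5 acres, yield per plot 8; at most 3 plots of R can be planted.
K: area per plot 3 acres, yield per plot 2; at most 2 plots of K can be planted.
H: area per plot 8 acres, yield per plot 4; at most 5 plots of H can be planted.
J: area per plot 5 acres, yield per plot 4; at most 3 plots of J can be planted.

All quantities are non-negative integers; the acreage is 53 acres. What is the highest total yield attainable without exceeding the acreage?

Take 3×R, 2×K, 2×H, and 3×J: area 52 ≤ 53, yield 3·8 + 2·2 + 2·4 + 3·4 = 48.
R has the best ratio (8/5) and is taken to its limit of 3; remaining capacity is filled optimally with the others.

48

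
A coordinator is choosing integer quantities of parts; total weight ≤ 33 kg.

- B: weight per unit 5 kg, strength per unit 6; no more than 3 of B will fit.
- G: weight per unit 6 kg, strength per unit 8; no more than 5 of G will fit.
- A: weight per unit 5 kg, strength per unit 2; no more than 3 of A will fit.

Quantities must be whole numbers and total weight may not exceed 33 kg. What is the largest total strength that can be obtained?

42

This is a bounded integer knapsack.
G has the best ratio (8/6); taking only G gives at most 5×8 = 40 (stopped by the weight limit).
Mixing does better — 3×B and 3×G: weight 33 ≤ 33, strength 3·6 + 3·8 = 42.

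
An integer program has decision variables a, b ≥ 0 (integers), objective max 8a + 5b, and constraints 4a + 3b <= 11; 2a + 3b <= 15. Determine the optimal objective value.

21

(a,b)=(2,1) is feasible, giving 21.
(a,b)=(1,2) is feasible, giving 18.
(a,b)=(2,0) is feasible, giving 16.
No feasible integer point exceeds 21.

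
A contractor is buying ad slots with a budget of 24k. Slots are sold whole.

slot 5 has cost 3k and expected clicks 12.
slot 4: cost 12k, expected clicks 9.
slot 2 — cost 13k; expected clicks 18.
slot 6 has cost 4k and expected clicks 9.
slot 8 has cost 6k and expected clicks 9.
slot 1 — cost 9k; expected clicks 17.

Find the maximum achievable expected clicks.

This is a 0-1 knapsack instance.
Allowing fractional choices, the relaxed optimum would be about 49.8, but ad slots are indivisible.
slot 5 + slot 6 + slot 8 + slot 1: cost 3 + 4 + 6 + 9 = 22 ≤ 24, expected clicks 12 + 9 + 9 + 17 = 47.
slot 5 + slot 2 + slot 6: cost 3 + 13 + 4 = 20 ≤ 24, expected clicks 12 + 18 + 9 = 39.
Best is slot 5, slot 6, slot 8, and slot 1 with total expected clicks 47.

47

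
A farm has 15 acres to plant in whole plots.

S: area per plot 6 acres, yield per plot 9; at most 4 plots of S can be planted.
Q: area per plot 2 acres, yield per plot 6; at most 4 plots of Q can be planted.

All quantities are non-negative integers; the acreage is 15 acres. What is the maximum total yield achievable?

33

Q has the best ratio (6/2); taking only Q gives at most 4×6 = 24 (stopped by the supply cap of 4).
Mixing does better — 1×S and 4×Q: area 14 ≤ 15, yield 1·9 + 4·6 = 33.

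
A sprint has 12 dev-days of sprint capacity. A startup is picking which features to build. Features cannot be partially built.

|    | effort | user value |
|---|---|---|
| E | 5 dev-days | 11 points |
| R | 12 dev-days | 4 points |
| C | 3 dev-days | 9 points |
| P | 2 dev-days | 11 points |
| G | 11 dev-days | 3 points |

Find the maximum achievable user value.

31

Treat it as a binary knapsack problem.
Allowing fractional choices, the relaxed optimum would be about 31.7, but features are indivisible.
E + P: effort 5 + 2 = 7 ≤ 12, user value 11 + 11 = 22.
E + C + P: effort 5 + 3 + 2 = 10 ≤ 12, user value 11 + 9 + 11 = 31.
Best is E, C, and P with total user value 31.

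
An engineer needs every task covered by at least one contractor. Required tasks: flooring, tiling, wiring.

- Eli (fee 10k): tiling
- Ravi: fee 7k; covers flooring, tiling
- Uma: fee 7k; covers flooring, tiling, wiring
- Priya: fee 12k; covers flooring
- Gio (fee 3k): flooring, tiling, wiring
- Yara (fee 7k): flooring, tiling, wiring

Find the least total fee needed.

Gio alone covers flooring, tiling, wiring — every task.
Total fee: 3.
No cover costs less than 3.

3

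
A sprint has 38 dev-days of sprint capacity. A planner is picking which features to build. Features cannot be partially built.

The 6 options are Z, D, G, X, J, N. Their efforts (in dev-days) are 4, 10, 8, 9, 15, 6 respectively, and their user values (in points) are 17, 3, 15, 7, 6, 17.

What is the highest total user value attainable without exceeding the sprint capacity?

This is a 0-1 knapsack instance.
Z + D + G + X + N: effort 4 + 10 + 8 + 9 + 6 = 37 ≤ 38, user value 17 + 3 + 15 + 7 + 17 = 59.
Z + G + X + N: effort 4 + 8 + 9 + 6 = 27 ≤ 38, user value 17 + 15 + 7 + 17 = 56.
Best is Z, D, G, X, and N with total user value 59.

59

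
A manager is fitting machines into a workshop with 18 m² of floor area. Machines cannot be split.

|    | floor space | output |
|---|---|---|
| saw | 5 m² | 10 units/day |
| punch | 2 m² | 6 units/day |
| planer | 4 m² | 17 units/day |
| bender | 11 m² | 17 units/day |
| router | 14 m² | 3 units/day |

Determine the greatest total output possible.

40

Take punch, planer, and bender: floor space 2 + 4 + 11 = 17 ≤ 18, output 6 + 17 + 17 = 40.
No other feasible combination does better.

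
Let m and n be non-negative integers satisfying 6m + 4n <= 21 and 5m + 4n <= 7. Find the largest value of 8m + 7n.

8

The continuous relaxation peaks at (0, 1.75) with value 12.25; rounding to a feasible lattice point costs some objective.
(m,n)=(1,0): 6·1+4·0=6≤21, 5·1+4·0=5≤7, objective 8.
(m,n)=(0,1): 6·0+4·1=4≤21, 5·0+4·1=4≤7, objective 7.
(m,n)=(0,0): 6·0+4·0=0≤21, 5·0+4·0=0≤7, objective 0.
The best lattice point is (1,0), giving 8.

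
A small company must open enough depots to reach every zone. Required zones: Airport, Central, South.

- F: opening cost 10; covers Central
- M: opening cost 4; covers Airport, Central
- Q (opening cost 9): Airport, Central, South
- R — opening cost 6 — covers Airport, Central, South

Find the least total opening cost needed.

The greedy cost-per-new-zone heuristic would pick M and R for 10, but a cheaper cover exists.
R alone covers Airport, Central, South — every zone.
Total opening cost: 6.
No cover costs less than 6.

6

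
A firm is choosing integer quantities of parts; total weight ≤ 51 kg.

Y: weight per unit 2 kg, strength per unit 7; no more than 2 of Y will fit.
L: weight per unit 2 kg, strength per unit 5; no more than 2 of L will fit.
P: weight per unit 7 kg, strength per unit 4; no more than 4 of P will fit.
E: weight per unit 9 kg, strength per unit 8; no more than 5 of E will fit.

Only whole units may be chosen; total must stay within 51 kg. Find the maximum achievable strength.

This is a bounded integer knapsack.
Y has the best ratio (7/2); taking only Y gives at most 2×7 = 14 (stopped by the supply cap of 2).
Mixing does better — 2×Y, 2×L, 1×P, and 4×E: weight 51 ≤ 51, strength 2·7 + 2·5 + 1·4 + 4·8 = 60.

60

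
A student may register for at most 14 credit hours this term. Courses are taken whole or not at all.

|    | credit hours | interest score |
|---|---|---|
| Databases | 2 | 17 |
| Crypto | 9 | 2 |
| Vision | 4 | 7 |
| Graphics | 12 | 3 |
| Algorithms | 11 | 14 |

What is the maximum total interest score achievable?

Databases + Algorithms: credit hours 2 + 11 = 13 ≤ 14, interest score 17 + 14 = 31.
Databases + Graphics: credit hours 2 + 12 = 14 ≤ 14, interest score 17 + 3 = 20.
Databases + Vision: credit hours 2 + 4 = 6 ≤ 14, interest score 17 + 7 = 24.
Best is Databases and Algorithms with total interest score 31.

31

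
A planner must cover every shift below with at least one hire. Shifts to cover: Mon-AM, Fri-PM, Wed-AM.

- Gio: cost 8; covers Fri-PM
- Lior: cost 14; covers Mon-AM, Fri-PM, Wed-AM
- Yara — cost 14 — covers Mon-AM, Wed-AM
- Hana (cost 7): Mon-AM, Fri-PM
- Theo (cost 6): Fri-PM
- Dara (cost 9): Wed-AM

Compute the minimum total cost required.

14

This is an integer covering problem.
Lior alone covers Mon-AM, Fri-PM, Wed-AM — every shift.
Total cost: 14.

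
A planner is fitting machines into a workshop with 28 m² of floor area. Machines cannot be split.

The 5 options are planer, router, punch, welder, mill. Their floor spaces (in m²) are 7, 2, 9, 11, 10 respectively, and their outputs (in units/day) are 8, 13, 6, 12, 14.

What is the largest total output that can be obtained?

planer + router + mill: floor space 7 + 2 + 10 = 19 ≤ 28, output 8 + 13 + 14 = 35.
router + welder + mill: floor space 2 + 11 + 10 = 23 ≤ 28, output 13 + 12 + 14 = 39.
planer + router + punch + mill: floor space 7 + 2 + 9 + 10 = 28 ≤ 28, output 8 + 13 + 6 + 14 = 41.
Best is planer, router, punch, and mill with total output 41.

41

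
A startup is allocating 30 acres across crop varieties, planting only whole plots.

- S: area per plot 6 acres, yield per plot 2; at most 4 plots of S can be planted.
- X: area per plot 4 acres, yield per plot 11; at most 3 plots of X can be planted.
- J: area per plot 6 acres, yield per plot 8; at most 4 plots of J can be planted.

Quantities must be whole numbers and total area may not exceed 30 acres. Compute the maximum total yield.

Take 3×X and 3×J: area 30 ≤ 30, yield 3·11 + 3·8 = 57.
X has the best ratio (11/4) and is taken to its limit of 3; remaining capacity is filled optimally with the others.

57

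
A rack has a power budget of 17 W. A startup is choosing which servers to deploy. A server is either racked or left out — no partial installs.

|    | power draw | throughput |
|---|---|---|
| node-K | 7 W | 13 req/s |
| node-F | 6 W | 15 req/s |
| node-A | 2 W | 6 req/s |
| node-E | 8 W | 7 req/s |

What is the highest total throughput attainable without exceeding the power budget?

34

Treat it as a binary knapsack problem.
Allowing fractional choices, the relaxed optimum would be about 35.8, but servers are indivisible.
node-K + node-F: power draw 7 + 6 = 13 ≤ 17, throughput 13 + 15 = 28.
node-K + node-F + node-A: power draw 7 + 6 + 2 = 15 ≤ 17, throughput 13 + 15 + 6 = 34.
Best is node-K, node-F, and node-A with total throughput 34.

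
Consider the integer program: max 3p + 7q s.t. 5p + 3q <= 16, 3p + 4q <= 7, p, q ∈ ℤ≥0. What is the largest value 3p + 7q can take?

(p,q)=(1,1): 5·1+3·1=8≤16, 3·1+4·1=7≤7, objective 10.
(p,q)=(0,1): 5·0+3·1=3≤16, 3·0+4·1=4≤7, objective 7.
(p,q)=(2,0): 5·2+3·0=10≤16, 3·2+4·0=6≤7, objective 6.
The best lattice point is (1,1), giving 10.

10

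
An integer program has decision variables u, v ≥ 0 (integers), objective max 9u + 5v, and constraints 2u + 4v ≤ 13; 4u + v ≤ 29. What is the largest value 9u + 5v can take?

The continuous relaxation peaks at (6.5, 0) with value 58.50; rounding to a feasible lattice point costs some objective.
(u,v)=(6,0) is feasible, giving 54.
(u,v)=(5,0) is feasible, giving 45.
Maximum is 54 at (u,v)=(6,0).

54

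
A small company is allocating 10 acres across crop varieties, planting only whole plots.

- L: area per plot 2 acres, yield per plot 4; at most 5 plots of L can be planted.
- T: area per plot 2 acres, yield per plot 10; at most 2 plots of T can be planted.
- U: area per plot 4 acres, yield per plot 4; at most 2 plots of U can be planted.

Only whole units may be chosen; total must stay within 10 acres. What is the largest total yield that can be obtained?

Take 3×L and 2×T: area 10 ≤ 10, yield 3·4 + 2·10 = 32.
T has the best ratio (10/2) and is taken to its limit of 2; remaining capacity is filled optimally with the others.

32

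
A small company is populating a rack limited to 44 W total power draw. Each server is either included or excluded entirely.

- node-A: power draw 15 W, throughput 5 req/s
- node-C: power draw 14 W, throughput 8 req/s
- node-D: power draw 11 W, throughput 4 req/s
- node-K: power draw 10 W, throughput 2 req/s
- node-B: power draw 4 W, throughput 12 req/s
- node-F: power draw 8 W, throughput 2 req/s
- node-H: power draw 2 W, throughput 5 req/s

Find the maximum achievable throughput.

32

node-C + node-D + node-K + node-B + node-H: power draw 14 + 11 + 10 + 4 + 2 = 41 ≤ 44, throughput 8 + 4 + 2 + 12 + 5 = 31.
node-C + node-D + node-B + node-F + node-H: power draw 14 + 11 + 4 + 8 + 2 = 39 ≤ 44, throughput 8 + 4 + 12 + 2 + 5 = 31.
node-A + node-C + node-B + node-F + node-H: power draw 15 + 14 + 4 + 8 + 2 = 43 ≤ 44, throughput 5 + 8 + 12 + 2 + 5 = 32.
Best is node-A, node-C, node-B, node-F, and node-H with total throughput 32.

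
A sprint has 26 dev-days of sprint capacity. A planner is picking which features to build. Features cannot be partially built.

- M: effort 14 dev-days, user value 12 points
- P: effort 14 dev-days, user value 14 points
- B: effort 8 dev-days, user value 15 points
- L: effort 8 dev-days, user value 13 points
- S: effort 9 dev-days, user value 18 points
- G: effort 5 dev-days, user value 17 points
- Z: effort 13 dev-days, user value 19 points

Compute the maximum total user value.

This is an integer program with binary decision variables.
Allowing fractional choices, the relaxed optimum would be about 56.5, but features are indivisible.
B + G + Z: effort 8 + 5 + 13 = 26 ≤ 26, user value 15 + 17 + 19 = 51.
B + S + G: effort 8 + 9 + 5 = 22 ≤ 26, user value 15 + 18 + 17 = 50.
L + G + Z: effort 8 + 5 + 13 = 26 ≤ 26, user value 13 + 17 + 19 = 49.
Best is B, G, and Z with total user value 51.

51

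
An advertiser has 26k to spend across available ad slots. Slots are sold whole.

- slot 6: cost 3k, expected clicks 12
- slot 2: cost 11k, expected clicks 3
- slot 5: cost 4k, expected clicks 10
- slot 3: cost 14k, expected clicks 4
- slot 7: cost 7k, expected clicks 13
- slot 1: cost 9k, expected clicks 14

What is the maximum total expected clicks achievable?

49

Take slot 6, slot 5, slot 7, and slot 1: cost 3 + 4 + 7 + 9 = 23 ≤ 26, expected clicks 12 + 10 + 13 + 14 = 49.
No other feasible combination does better.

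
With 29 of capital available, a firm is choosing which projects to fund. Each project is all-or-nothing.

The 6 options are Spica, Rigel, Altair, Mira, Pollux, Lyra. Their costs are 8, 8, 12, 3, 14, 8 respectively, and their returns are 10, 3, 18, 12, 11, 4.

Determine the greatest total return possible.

This is a 0-1 knapsack instance.
Altair + Mira + Pollux: cost 12 + 3 + 14 = 29 ≤ 29, return 18 + 12 + 11 = 41.
Spica + Altair + Mira: cost 8 + 12 + 3 = 23 ≤ 29, return 10 + 18 + 12 = 40.
Altair + Mira + Lyra: cost 12 + 3 + 8 = 23 ≤ 29, return 18 + 12 + 4 = 34.
Best is Altair, Mira, and Pollux with total return 41.

41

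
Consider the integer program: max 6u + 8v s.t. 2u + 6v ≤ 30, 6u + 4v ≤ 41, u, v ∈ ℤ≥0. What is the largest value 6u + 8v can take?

50

(u,v)=(3,4): 2·3+6·4=30≤30, 6·3+4·4=34≤41, objective 50.
(u,v)=(4,3): 2·4+6·3=26≤30, 6·4+4·3=36≤41, objective 48.
Maximum is 50 at (u,v)=(3,4).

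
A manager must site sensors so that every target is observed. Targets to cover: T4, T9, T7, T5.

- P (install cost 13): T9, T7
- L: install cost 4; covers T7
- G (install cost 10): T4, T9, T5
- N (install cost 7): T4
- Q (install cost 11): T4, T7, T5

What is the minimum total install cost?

This is a weighted set-cover instance.
Choose L and G: together they cover T4, T9, T7, T5 — every target.
Total install cost: 4 + 10 = 14.
No cover costs less than 14.

14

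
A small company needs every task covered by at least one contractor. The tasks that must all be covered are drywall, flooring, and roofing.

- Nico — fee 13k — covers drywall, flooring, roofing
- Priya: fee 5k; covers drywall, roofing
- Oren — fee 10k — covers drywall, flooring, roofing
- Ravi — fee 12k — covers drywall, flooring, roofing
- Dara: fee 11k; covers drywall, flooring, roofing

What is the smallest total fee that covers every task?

10

The greedy cost-per-new-task heuristic would pick Priya and Oren for 15, but a cheaper cover exists.
Oren alone covers drywall, flooring, roofing — every task.
Total fee: 10.
No cover costs less than 10.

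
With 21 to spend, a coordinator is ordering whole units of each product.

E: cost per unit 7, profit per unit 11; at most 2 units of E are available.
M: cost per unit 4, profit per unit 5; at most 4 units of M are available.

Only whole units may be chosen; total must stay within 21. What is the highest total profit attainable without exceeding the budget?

This is a bounded integer knapsack.
Take 2×E and 1×M: cost 18 ≤ 21, profit 2·11 + 1·5 = 27.
E has the best ratio (11/7) and is taken to its limit of 2; remaining capacity is filled optimally with the others.

27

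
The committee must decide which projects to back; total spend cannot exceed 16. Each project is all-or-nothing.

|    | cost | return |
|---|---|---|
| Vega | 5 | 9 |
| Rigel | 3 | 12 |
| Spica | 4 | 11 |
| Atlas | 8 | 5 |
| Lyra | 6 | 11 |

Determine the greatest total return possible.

34

Allowing fractional choices, the relaxed optimum would be about 39.4, but projects are indivisible.
Vega + Rigel + Spica: cost 5 + 3 + 4 = 12 ≤ 16, return 9 + 12 + 11 = 32.
Rigel + Spica + Lyra: cost 3 + 4 + 6 = 13 ≤ 16, return 12 + 11 + 11 = 34.
Best is Rigel, Spica, and Lyra with total return 34.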